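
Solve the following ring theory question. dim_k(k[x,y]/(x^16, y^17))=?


Basis: x^i*y^j, i<16, j<17
16*17=272


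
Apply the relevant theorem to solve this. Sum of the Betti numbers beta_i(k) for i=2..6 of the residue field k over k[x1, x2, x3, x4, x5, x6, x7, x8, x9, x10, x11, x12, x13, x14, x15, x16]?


Koszul resolution: beta_i(k)=C(n,i), n=16
C(16,2)=120, C(16,3)=560, C(16,4)=1820, C(16,5)=4368, C(16,6)=8008
Sum=14876


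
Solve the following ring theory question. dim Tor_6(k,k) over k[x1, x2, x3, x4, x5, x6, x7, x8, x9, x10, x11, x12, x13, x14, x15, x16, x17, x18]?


Koszul: C(n,i)=C(18,6)=18564


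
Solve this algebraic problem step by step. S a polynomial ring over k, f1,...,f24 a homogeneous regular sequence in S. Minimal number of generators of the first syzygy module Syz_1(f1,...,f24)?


Regular sequence => Koszul complex is the minimal free resolution.
Syz_1 minimally generated by Koszul relations f_i*e_j - f_j*e_i (i<j): mu(Syz_1) = beta_2 = C(m,2) = m(m-1)/2
m=24
24*23/2 = 276


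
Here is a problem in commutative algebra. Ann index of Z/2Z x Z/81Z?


Exponent = lcm of the cyclic orders; pairwise coprime => product.
2^1*3^4=2*81=162


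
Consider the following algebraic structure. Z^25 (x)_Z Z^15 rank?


rank(M(x)N) = rank(M)*rank(N)
25*15 = 375


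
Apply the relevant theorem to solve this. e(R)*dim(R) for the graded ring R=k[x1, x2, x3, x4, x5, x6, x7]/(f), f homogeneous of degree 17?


e(R)=deg(f)=17, dim(R)=7-1=6
e*dim=17*6=102


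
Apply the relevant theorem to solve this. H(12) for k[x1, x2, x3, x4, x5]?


C(d+n-1,n-1)=C(16,4)=1820


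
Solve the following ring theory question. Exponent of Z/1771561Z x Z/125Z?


Exponent = lcm of the cyclic orders; pairwise coprime => product.
11^6*5^3=1771561*125=221445125


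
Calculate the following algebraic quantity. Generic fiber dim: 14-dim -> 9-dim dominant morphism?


dim(fiber)=dim(X)-dim(Y)=14-9=5


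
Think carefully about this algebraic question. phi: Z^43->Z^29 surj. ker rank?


rank(ker) = 43-29 = 14


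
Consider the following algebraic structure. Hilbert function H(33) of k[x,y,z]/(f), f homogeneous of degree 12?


C(35,2)-C(23,2)=595-253=342


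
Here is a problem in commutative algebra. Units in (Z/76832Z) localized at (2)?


Local ring = Z/32Z.
phi(32) = 2^4*(2-1) = 16


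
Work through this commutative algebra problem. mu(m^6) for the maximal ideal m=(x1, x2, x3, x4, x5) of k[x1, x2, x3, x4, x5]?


Graded Nakayama: mu(m^d) = dim_k (m^d/m^(d+1)) = #degree-6 monomials in 5 vars
C(n+d-1,d)=C(10,6)=210


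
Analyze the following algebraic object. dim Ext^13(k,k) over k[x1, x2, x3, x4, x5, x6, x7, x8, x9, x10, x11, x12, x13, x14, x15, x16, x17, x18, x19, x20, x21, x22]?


C(n,i)=C(22,13)=497420


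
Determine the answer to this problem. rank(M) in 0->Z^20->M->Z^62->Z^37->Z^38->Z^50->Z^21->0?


Alt sum=0:
(-1)^0*20 + (-1)^1*? + (-1)^2*62 + (-1)^3*37 + (-1)^4*38 + (-1)^5*50 + (-1)^6*21=0
rank(M)=54


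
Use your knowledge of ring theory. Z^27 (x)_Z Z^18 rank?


rank(M(x)N) = rank(M)*rank(N)
27*18 = 486


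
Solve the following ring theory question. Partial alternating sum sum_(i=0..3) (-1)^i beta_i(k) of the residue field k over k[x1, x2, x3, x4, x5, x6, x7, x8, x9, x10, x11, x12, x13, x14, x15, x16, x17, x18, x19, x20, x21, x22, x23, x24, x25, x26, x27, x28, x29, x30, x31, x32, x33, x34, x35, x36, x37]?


Koszul resolution: beta_i(k)=C(n,i), n=37
sum_(i=0..p) (-1)^i C(n,i) = (-1)^p C(n-1,p)
(-1)^3*C(36,3) = (-1)^3*7140 = -7140


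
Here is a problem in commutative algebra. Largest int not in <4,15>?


gcd(4,15)=1 => F=ab-a-b=4*15-4-15=60-19=41


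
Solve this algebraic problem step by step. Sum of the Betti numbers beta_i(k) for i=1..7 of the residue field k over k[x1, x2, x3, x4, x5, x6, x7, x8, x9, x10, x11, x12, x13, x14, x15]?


Koszul resolution: beta_i(k)=C(n,i), n=15
C(15,1)=15, C(15,2)=105, C(15,3)=455, C(15,4)=1365, C(15,5)=3003, C(15,6)=5005, C(15,7)=6435
Sum=16383


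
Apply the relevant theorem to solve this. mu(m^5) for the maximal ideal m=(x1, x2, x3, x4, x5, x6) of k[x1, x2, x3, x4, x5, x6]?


Graded Nakayama: mu(m^d) = dim_k (m^d/m^(d+1)) = #degree-5 monomials in 6 vars
C(n+d-1,d)=C(10,5)=252


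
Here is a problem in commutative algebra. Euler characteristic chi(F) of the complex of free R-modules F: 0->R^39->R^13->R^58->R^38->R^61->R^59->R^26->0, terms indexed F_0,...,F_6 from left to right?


chi = sum (-1)^i * rank:
(-1)^0*39=39
(-1)^1*13=-13
(-1)^2*58=58
(-1)^3*38=-38
(-1)^4*61=61
(-1)^5*59=-59
(-1)^6*26=26
chi=74


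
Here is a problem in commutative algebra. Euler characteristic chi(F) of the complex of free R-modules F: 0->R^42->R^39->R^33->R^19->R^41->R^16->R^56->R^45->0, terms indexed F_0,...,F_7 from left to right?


chi = sum (-1)^i * rank:
(-1)^0*42=42
(-1)^1*39=-39
(-1)^2*33=33
(-1)^3*19=-19
(-1)^4*41=41
(-1)^5*16=-16
(-1)^6*56=56
(-1)^7*45=-45
chi=53


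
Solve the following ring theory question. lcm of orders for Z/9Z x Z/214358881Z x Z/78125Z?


Exponent = lcm of the cyclic orders; pairwise coprime => product.
3^2*11^8*5^7=9*214358881*78125=150721088203125


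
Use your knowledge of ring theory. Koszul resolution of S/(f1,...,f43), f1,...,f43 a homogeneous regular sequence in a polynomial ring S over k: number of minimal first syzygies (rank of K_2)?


Regular sequence => Koszul complex is the minimal free resolution.
Syz_1 minimally generated by Koszul relations f_i*e_j - f_j*e_i (i<j): mu(Syz_1) = beta_2 = C(m,2) = m(m-1)/2
m=43
43*42/2 = 903


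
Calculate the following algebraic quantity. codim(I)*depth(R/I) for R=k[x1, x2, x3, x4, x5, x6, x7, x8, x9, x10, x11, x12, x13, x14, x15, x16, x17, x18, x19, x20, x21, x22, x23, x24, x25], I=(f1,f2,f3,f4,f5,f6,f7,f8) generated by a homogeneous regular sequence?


codim=8, depth=dim(R/I)=25-8=17
Product=8*17=136


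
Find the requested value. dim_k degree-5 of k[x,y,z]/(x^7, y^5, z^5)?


Need i<7, j<5, k<5 with i+j+k=5.
For each i, j ranges over max(0,5-i-4)..min(4,5-i):
  i=0: j in [1,4] -> 4
  i=1: j in [0,4] -> 5
  i=2: j in [0,3] -> 4
  i=3: j in [0,2] -> 3
  i=4: j in [0,1] -> 2
  i=5: j in [0,0] -> 1
H(5) = 4+5+4+3+2+1 = 19


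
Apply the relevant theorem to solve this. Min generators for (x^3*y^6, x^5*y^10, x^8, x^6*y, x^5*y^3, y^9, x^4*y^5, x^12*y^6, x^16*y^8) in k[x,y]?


Remove redundant (divisible by others).
x^16*y^8 redundant.
x^12*y^6 redundant.
x^5*y^10 redundant.
Min: x^8, x^6*y, x^5*y^3, x^4*y^5, x^3*y^6, y^9
Count=6


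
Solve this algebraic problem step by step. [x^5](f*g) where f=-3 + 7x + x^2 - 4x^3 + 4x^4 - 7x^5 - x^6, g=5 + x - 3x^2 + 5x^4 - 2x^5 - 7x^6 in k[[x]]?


[x^5] = sum a_i*b_j, i+j=5
  -3*-2=6
  7*5=35
  -4*-3=12
  4*1=4
  -7*5=-35
Sum=22


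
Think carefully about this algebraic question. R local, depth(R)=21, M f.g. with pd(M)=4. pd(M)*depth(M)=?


pd+depth=21
depth=21-4=17
pd*depth=4*17=68


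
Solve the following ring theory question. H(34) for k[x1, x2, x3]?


C(d+n-1,n-1)=C(36,2)=630


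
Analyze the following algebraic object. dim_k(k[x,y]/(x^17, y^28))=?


Basis: x^i*y^j, i<17, j<28
17*28=476


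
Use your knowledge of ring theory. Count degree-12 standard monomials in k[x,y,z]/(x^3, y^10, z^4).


Need i<3, j<10, k<4 with i+j+k=12.
For each i, j ranges over max(0,12-i-3)..min(9,12-i):
  i=0: j in [9,9] -> 1
  i=1: j in [8,9] -> 2
  i=2: j in [7,9] -> 3
H(12) = 1+2+3 = 6


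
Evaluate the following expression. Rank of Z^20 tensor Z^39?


rank(M(x)N) = rank(M)*rank(N)
20*39 = 780


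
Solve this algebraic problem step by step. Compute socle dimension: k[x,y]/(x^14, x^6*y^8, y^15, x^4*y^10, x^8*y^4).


Socle = ann(m) = span of standard monomials u with x*u, y*u in I (staircase corners).
Minimal generators: x^14, x^8*y^4, x^6*y^8, x^4*y^10, y^15
Corners: x^3y^14, x^5y^9, x^7y^7, x^13y^3
Socle dim=4


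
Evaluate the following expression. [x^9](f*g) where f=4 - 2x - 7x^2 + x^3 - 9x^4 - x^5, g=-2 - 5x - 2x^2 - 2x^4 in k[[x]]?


[x^9] = sum a_i*b_j, i+j=9
  -1*-2=2
Sum=2


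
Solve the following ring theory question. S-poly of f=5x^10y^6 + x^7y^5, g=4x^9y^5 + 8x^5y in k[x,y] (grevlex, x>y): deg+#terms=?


LT(f)=5x^10y^6, LT(g)=4x^9y^5
lcm(LM)=x^10y^6
S(f,g) (scaled by 20 to clear denominators) = 4*f - 5xy*g = 4x^7y^5 - 40x^6y^2
2 terms, deg 12.
12+2=14


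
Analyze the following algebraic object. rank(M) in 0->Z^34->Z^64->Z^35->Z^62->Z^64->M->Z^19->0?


Alt sum=0:
(-1)^0*34 + (-1)^1*64 + (-1)^2*35 + (-1)^3*62 + (-1)^4*64 + (-1)^5*? + (-1)^6*19=0
rank(M)=26


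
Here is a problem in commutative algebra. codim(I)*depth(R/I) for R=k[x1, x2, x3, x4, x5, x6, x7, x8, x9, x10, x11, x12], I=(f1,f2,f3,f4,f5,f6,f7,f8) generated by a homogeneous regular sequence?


codim=8, depth=dim(R/I)=12-8=4
Product=8*4=32


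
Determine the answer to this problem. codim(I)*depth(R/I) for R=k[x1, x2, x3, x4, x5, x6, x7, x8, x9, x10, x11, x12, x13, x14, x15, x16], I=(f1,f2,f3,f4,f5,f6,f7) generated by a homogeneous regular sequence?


codim=7, depth=dim(R/I)=16-7=9
Product=7*9=63


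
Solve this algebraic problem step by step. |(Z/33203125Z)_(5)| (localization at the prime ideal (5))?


5-primary part: 33203125=5^9*17
Size=5^9=1953125


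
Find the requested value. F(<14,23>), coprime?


gcd(14,23)=1 => F=ab-a-b=14*23-14-23=322-37=285


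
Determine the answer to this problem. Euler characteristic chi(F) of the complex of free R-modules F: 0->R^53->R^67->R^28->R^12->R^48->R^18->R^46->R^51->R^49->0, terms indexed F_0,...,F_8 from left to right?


chi = sum (-1)^i * rank:
(-1)^0*53=53
(-1)^1*67=-67
(-1)^2*28=28
(-1)^3*12=-12
(-1)^4*48=48
(-1)^5*18=-18
(-1)^6*46=46
(-1)^7*51=-51
(-1)^8*49=49
chi=76


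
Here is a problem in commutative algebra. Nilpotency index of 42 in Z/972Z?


42^k mod 972:
k=1: 42
k=2: 792
k=3: 216
k=4: 324
k=5: 0
First zero at k = 5


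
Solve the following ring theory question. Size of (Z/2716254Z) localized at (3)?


3-primary part: 2716254=3^10*46
Size=3^10=59049


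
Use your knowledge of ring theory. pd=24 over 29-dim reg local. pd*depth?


pd+depth=29
depth=29-24=5
pd*depth=24*5=120


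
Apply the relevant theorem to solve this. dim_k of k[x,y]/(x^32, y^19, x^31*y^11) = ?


k[x,y]/I, I = (x^32, y^19, x^31*y^11)
Rect: 32x19=608. Corner: (32-31)x(19-11)=8.
dim = 608-8 = 600


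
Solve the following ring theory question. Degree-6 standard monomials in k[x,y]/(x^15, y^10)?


k[x,y], I = (x^15, y^10), d = 6
Need i < 15 and d-i < 10.
Range: 0 <= i <= 6.
H(6) = 7


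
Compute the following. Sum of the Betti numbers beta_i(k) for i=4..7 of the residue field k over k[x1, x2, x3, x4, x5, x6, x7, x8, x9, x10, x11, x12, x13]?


Koszul resolution: beta_i(k)=C(n,i), n=13
C(13,4)=715, C(13,5)=1287, C(13,6)=1716, C(13,7)=1716
Sum=5434


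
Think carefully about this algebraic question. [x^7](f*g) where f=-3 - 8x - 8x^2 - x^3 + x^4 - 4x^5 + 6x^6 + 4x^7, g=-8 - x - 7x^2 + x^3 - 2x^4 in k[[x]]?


[x^7] = sum a_i*b_j, i+j=7
  -1*-2=2
  1*1=1
  -4*-7=28
  6*-1=-6
  4*-8=-32
Sum=-7


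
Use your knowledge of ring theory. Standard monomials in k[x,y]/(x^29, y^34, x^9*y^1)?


k[x,y]/I, I = (x^29, y^34, x^9*y^1)
Rect: 29x34=986. Corner: (29-9)x(34-1)=660.
dim = 986-660 = 326


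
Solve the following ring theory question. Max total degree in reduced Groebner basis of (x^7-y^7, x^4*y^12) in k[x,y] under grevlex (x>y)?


LT(f1)=x^7, LT(f2)=x^4y^12, lcm=x^7y^12
S(f1,f2) = y^12*f1 - x^3*f2 = -y^19
Reduced GB = {f1, f2, y^19}; degrees 7, 16, 19
Max = 19


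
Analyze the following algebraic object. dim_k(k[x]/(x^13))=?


Basis: 1,x,...,x^12
dim=13


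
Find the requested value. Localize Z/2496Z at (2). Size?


2-primary part: 2496=2^6*39
Size=2^6=64


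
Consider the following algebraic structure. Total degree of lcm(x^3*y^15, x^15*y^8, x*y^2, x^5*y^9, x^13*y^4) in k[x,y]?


lcm = componentwise max:
x: max(3,15,1,5,13)=15
y: max(15,8,2,9,4)=15
Total=15+15=30


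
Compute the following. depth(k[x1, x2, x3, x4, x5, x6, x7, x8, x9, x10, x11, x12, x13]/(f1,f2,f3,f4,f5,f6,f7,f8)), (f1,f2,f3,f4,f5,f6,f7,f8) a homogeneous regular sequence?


depth(R)=13
depth(R/I)=13-8=5


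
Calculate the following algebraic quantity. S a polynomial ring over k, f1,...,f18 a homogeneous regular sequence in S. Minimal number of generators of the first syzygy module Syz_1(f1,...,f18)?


Regular sequence => Koszul complex is the minimal free resolution.
Syz_1 minimally generated by Koszul relations f_i*e_j - f_j*e_i (i<j): mu(Syz_1) = beta_2 = C(m,2) = m(m-1)/2
m=18
18*17/2 = 153


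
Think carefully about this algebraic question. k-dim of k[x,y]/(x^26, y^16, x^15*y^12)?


k[x,y]/I, I = (x^26, y^16, x^15*y^12)
Rect: 26x16=416. Corner: (26-15)x(16-12)=44.
dim = 416-44 = 372


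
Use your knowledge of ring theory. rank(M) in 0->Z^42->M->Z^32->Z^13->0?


Alt sum=0:
(-1)^0*42 + (-1)^1*? + (-1)^2*32 + (-1)^3*13=0
rank(M)=61


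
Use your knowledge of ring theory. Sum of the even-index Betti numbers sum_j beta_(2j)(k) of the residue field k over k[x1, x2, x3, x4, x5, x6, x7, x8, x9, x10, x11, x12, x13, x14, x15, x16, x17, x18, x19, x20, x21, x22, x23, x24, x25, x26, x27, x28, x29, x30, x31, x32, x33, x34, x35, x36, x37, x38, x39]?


Koszul resolution: beta_i(k)=C(n,i), n=39
sum_even C(39,i) = 2^(n-1) = 2^38 = 274877906944


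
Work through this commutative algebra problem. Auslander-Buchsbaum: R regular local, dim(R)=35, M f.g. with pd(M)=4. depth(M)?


pd+depth=depth(R)=35
depth=35-4=31


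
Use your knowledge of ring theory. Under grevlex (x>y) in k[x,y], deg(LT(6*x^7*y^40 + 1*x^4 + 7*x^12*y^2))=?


LT: 6*x^7*y^40
deg_x=7, deg_y=40
Total=7+40=47


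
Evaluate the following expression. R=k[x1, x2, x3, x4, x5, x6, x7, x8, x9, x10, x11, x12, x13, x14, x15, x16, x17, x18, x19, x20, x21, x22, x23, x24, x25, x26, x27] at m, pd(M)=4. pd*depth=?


pd+depth=27
depth=27-4=23
pd*depth=4*23=92


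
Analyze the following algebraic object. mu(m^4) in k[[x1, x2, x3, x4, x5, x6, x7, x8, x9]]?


C(n+d-1,d)=C(12,4)=495


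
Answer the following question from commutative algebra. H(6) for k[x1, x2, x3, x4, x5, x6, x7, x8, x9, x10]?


C(d+n-1,n-1)=C(15,9)=5005


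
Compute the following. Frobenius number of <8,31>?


gcd(8,31)=1 => F=ab-a-b=8*31-8-31=248-39=209


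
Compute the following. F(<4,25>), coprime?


gcd(4,25)=1 => F=ab-a-b=4*25-4-25=100-29=71


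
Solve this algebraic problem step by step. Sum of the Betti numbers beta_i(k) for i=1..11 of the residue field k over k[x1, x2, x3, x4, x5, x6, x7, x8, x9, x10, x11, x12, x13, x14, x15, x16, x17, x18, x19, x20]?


Koszul resolution: beta_i(k)=C(n,i), n=20
C(20,1)=20, C(20,2)=190, C(20,3)=1140, C(20,4)=4845, C(20,5)=15504, C(20,6)=38760, C(20,7)=77520, C(20,8)=125970, C(20,9)=167960, C(20,10)=184756, C(20,11)=167960
Sum=784625


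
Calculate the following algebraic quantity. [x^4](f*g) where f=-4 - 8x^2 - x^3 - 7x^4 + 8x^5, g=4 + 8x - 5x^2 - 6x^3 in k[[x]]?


[x^4] = sum a_i*b_j, i+j=4
  -8*-5=40
  -1*8=-8
  -7*4=-28
Sum=4


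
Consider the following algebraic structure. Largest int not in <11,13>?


gcd(11,13)=1 => F=ab-a-b=11*13-11-13=143-24=119


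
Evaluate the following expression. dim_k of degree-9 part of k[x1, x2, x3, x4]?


C(d+n-1,n-1)=C(12,3)=220


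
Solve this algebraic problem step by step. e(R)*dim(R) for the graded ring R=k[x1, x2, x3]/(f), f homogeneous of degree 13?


e(R)=deg(f)=13, dim(R)=3-1=2
e*dim=13*2=26


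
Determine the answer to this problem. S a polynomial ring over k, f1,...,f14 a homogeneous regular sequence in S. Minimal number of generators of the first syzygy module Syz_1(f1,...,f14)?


Regular sequence => Koszul complex is the minimal free resolution.
Syz_1 minimally generated by Koszul relations f_i*e_j - f_j*e_i (i<j): mu(Syz_1) = beta_2 = C(m,2) = m(m-1)/2
m=14
14*13/2 = 91


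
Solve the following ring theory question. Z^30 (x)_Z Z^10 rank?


rank(M(x)N) = rank(M)*rank(N)
30*10 = 300


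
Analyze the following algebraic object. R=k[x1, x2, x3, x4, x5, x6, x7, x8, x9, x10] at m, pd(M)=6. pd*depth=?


pd+depth=10
depth=10-6=4
pd*depth=6*4=24


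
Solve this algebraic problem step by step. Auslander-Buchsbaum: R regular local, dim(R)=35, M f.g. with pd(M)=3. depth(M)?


pd+depth=depth(R)=35
depth=35-3=32


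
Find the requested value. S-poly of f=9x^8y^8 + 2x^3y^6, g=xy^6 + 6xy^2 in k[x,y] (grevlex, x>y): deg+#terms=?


LT(f)=9x^8y^8, LT(g)=xy^6
lcm(LM)=x^8y^8
S(f,g) (scaled by 9 to clear denominators) = 1*f - 9x^7y^2*g = -54x^8y^4 + 2x^3y^6
2 terms, deg 12.
12+2=14


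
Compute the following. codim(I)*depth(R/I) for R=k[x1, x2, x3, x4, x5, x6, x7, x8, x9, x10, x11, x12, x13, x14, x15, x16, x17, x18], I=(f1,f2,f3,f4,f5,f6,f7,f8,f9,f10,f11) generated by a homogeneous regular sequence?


codim=11, depth=dim(R/I)=18-11=7
Product=11*7=77


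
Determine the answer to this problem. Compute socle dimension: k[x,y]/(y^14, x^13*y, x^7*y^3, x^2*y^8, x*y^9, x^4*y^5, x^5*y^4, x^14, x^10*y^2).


Socle = ann(m) = span of standard monomials u with x*u, y*u in I (staircase corners).
Minimal generators: x^14, x^13*y, x^10*y^2, x^7*y^3, x^5*y^4, x^4*y^5, x^2*y^8, x*y^9, y^14
Corners: y^13, xy^8, x^3y^7, x^4y^4, x^6y^3, x^9y^2, x^12y, x^13
Socle dim=8


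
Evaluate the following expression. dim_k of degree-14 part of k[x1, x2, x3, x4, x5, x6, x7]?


C(d+n-1,n-1)=C(20,6)=38760


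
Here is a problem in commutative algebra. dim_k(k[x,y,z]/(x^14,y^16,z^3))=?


Basis: x^iy^jz^k, i<14,j<16,k<3
14*16*3=672


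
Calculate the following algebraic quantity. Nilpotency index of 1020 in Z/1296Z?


1020^k mod 1296:
k=1: 1020
k=2: 1008
k=3: 432
k=4: 0
First zero at k = 4


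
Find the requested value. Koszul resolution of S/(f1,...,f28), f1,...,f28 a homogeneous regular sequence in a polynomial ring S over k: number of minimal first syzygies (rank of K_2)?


Regular sequence => Koszul complex is the minimal free resolution.
Syz_1 minimally generated by Koszul relations f_i*e_j - f_j*e_i (i<j): mu(Syz_1) = beta_2 = C(m,2) = m(m-1)/2
m=28
28*27/2 = 378


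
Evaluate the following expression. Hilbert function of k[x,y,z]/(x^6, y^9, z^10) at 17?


Need i<6, j<9, k<10 with i+j+k=17.
For each i, j ranges over max(0,17-i-9)..min(8,17-i):
  i=0: j in [8,8] -> 1
  i=1: j in [7,8] -> 2
  i=2: j in [6,8] -> 3
  i=3: j in [5,8] -> 4
  i=4: j in [4,8] -> 5
  i=5: j in [3,8] -> 6
H(17) = 1+2+3+4+5+6 = 21


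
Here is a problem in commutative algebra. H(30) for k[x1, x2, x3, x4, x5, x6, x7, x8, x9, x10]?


C(d+n-1,n-1)=C(39,9)=211915132


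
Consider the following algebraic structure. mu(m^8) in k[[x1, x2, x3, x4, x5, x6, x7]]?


C(n+d-1,d)=C(14,8)=3003


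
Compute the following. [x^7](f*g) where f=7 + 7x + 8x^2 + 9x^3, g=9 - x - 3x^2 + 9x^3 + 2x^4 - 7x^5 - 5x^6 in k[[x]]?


[x^7] = sum a_i*b_j, i+j=7
  7*-5=-35
  8*-7=-56
  9*2=18
Sum=-73


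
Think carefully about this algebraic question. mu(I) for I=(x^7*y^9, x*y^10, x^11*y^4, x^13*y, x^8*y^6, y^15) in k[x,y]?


Remove redundant (divisible by others).
Min: x^13*y, x^11*y^4, x^8*y^6, x^7*y^9, x*y^10, y^15
Count=6


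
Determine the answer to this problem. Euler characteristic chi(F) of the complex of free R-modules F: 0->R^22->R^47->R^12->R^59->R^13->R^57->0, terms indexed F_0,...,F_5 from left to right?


chi = sum (-1)^i * rank:
(-1)^0*22=22
(-1)^1*47=-47
(-1)^2*12=12
(-1)^3*59=-59
(-1)^4*13=13
(-1)^5*57=-57
chi=-116


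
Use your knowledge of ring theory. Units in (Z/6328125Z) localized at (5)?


Local ring = Z/78125Z.
phi(78125) = 5^6*(5-1) = 62500


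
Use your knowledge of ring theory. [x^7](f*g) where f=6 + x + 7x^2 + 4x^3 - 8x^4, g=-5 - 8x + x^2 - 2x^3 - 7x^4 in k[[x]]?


[x^7] = sum a_i*b_j, i+j=7
  4*-7=-28
  -8*-2=16
Sum=-12


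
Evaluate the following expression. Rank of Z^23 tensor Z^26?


rank(M(x)N) = rank(M)*rank(N)
23*26 = 598


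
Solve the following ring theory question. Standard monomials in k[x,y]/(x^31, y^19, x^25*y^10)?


k[x,y]/I, I = (x^31, y^19, x^25*y^10)
Rect: 31x19=589. Corner: (31-25)x(19-10)=54.
dim = 589-54 = 535


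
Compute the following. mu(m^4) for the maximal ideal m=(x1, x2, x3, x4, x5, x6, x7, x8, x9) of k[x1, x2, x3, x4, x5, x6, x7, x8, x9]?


Graded Nakayama: mu(m^d) = dim_k (m^d/m^(d+1)) = #degree-4 monomials in 9 vars
C(n+d-1,d)=C(12,4)=495


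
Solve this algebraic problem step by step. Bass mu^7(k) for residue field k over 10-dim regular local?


C(n,i)=C(10,7)=120


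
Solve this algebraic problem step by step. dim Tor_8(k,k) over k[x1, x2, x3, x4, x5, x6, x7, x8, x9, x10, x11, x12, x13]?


Koszul: C(n,i)=C(13,8)=1287


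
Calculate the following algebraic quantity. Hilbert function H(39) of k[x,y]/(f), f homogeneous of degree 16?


H(t)=d for t>=d-1.
d=16, t=39
H(39)=16


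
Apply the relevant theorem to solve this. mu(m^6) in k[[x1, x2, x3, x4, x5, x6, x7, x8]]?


C(n+d-1,d)=C(13,6)=1716


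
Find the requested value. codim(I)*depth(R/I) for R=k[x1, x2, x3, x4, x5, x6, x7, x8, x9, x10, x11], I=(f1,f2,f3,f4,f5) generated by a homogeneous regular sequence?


codim=5, depth=dim(R/I)=11-5=6
Product=5*6=30


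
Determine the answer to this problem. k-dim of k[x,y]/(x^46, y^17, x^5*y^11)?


k[x,y]/I, I = (x^46, y^17, x^5*y^11)
Rect: 46x17=782. Corner: (46-5)x(17-11)=246.
dim = 782-246 = 536


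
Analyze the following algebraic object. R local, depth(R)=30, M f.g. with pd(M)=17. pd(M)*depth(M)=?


pd+depth=30
depth=30-17=13
pd*depth=17*13=221


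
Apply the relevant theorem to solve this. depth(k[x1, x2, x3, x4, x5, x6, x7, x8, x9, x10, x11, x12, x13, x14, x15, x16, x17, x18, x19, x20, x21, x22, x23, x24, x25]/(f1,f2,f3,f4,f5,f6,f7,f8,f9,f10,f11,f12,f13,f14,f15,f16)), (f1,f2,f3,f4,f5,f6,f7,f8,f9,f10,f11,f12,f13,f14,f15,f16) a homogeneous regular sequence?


depth(R)=25
depth(R/I)=25-16=9


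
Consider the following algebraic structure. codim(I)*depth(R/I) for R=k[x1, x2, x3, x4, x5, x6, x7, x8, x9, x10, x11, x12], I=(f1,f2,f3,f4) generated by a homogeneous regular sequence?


codim=4, depth=dim(R/I)=12-4=8
Product=4*8=32


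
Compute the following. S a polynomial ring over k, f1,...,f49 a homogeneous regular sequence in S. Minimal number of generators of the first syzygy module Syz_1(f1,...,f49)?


Regular sequence => Koszul complex is the minimal free resolution.
Syz_1 minimally generated by Koszul relations f_i*e_j - f_j*e_i (i<j): mu(Syz_1) = beta_2 = C(m,2) = m(m-1)/2
m=49
49*48/2 = 1176


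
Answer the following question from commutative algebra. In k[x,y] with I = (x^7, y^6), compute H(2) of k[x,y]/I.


k[x,y], I = (x^7, y^6), d = 2
Need i < 7 and d-i < 6.
Range: 0 <= i <= 2.
H(2) = 3


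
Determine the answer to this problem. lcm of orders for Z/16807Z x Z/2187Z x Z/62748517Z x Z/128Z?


Exponent = lcm of the cyclic orders; pairwise coprime => product.
7^5*3^7*13^7*2^7=16807*2187*62748517*128=295224515744505984


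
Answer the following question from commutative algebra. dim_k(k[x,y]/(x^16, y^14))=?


Basis: x^i*y^j, i<16, j<14
16*14=224


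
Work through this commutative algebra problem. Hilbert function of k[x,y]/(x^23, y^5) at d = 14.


k[x,y], I = (x^23, y^5), d = 14
Need i < 23 and d-i < 5.
Range: 10 <= i <= 14.
H(14) = 5


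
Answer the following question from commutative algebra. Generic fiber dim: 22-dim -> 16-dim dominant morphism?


dim(fiber)=dim(X)-dim(Y)=22-16=6


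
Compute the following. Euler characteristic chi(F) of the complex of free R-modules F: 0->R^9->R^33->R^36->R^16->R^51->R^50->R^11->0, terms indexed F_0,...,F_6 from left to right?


chi = sum (-1)^i * rank:
(-1)^0*9=9
(-1)^1*33=-33
(-1)^2*36=36
(-1)^3*16=-16
(-1)^4*51=51
(-1)^5*50=-50
(-1)^6*11=11
chi=8


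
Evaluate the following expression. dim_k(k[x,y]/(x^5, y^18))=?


Basis: x^i*y^j, i<5, j<18
5*18=90


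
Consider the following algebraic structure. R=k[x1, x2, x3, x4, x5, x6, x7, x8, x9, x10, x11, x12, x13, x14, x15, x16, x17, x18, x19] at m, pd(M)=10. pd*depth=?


pd+depth=19
depth=19-10=9
pd*depth=10*9=90


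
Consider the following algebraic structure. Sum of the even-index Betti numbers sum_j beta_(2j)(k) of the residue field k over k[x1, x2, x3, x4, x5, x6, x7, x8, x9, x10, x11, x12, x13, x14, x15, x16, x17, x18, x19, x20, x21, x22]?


Koszul resolution: beta_i(k)=C(n,i), n=22
sum_even C(22,i) = 2^(n-1) = 2^21 = 2097152


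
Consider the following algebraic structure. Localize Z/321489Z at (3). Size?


3-primary part: 321489=3^8*49
Size=3^8=6561


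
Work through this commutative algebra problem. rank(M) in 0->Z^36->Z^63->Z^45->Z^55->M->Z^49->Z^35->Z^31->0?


Alt sum=0:
(-1)^0*36 + (-1)^1*63 + (-1)^2*45 + (-1)^3*55 + (-1)^4*? + (-1)^5*49 + (-1)^6*35 + (-1)^7*31=0
rank(M)=82


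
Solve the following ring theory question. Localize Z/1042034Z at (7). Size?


7-primary part: 1042034=7^5*62
Size=7^5=16807


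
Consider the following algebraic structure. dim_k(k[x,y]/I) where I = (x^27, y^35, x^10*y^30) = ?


k[x,y]/I, I = (x^27, y^35, x^10*y^30)
Rect: 27x35=945. Corner: (27-10)x(35-30)=85.
dim = 945-85 = 860


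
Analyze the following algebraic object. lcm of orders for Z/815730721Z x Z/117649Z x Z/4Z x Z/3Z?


Exponent = lcm of the cyclic orders; pairwise coprime => product.
13^8*7^6*2^2*3^1=815730721*117649*4*3=1151638843139148


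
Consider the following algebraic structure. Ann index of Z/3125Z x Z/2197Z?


Exponent = lcm of the cyclic orders; pairwise coprime => product.
5^5*13^3=3125*2197=6865625


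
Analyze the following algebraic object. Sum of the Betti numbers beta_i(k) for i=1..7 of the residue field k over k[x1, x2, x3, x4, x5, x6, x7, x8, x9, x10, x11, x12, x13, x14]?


Koszul resolution: beta_i(k)=C(n,i), n=14
C(14,1)=14, C(14,2)=91, C(14,3)=364, C(14,4)=1001, C(14,5)=2002, C(14,6)=3003, C(14,7)=3432
Sum=9907


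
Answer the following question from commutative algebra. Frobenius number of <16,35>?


gcd(16,35)=1 => F=ab-a-b=16*35-16-35=560-51=509


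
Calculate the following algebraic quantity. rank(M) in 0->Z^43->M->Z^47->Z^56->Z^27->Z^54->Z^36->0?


Alt sum=0:
(-1)^0*43 + (-1)^1*? + (-1)^2*47 + (-1)^3*56 + (-1)^4*27 + (-1)^5*54 + (-1)^6*36=0
rank(M)=43


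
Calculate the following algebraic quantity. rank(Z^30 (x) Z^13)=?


rank(M(x)N) = rank(M)*rank(N)
30*13 = 390


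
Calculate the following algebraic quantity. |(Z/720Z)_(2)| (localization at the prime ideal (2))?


2-primary part: 720=2^4*45
Size=2^4=16


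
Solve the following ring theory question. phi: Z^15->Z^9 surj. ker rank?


rank(ker) = 15-9 = 6


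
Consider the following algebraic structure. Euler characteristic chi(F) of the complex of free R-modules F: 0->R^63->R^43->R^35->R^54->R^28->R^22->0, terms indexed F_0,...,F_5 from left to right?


chi = sum (-1)^i * rank:
(-1)^0*63=63
(-1)^1*43=-43
(-1)^2*35=35
(-1)^3*54=-54
(-1)^4*28=28
(-1)^5*22=-22
chi=7


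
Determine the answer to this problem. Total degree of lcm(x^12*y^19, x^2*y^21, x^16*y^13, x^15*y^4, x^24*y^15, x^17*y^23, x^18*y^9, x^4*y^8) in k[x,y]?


lcm = componentwise max:
x: max(12,2,16,15,24,17,18,4)=24
y: max(19,21,13,4,15,23,9,8)=23
Total=24+23=47


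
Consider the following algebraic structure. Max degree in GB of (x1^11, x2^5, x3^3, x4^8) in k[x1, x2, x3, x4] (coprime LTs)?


Pure powers, coprime LTs => already GB.
Degrees: 11, 5, 3, 8
Max=11


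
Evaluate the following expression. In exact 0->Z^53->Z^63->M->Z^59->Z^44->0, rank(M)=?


Alt sum=0:
(-1)^0*53 + (-1)^1*63 + (-1)^2*? + (-1)^3*59 + (-1)^4*44=0
rank(M)=25


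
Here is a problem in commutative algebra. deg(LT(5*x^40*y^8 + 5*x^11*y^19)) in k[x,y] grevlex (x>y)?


LT: 5*x^40*y^8
deg_x=40, deg_y=8
Total=40+8=48


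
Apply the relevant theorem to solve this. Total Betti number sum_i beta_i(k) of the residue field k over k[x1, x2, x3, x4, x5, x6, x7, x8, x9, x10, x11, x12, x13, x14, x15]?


Koszul resolution: beta_i(k)=C(n,i), n=15
sum_i C(15,i) = 2^15 = 32768


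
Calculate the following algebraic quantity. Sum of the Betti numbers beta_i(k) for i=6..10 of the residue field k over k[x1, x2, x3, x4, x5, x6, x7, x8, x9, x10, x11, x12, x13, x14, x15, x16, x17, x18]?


Koszul resolution: beta_i(k)=C(n,i), n=18
C(18,6)=18564, C(18,7)=31824, C(18,8)=43758, C(18,9)=48620, C(18,10)=43758
Sum=186524


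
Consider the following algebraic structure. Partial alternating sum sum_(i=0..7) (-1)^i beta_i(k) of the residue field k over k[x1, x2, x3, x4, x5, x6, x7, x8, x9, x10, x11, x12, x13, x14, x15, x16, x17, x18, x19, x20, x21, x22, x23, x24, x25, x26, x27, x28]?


Koszul resolution: beta_i(k)=C(n,i), n=28
sum_(i=0..p) (-1)^i C(n,i) = (-1)^p C(n-1,p)
(-1)^7*C(27,7) = (-1)^7*888030 = -888030


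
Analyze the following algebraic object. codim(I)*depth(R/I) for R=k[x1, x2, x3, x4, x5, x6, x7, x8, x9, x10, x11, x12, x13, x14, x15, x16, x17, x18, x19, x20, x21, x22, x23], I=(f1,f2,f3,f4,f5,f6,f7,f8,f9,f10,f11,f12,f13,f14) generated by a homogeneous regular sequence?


codim=14, depth=dim(R/I)=23-14=9
Product=14*9=126


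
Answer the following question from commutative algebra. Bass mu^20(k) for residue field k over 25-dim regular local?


C(n,i)=C(25,20)=53130


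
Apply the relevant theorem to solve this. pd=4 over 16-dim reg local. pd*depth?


pd+depth=16
depth=16-4=12
pd*depth=4*12=48


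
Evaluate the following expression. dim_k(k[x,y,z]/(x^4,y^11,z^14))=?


Basis: x^iy^jz^k, i<4,j<11,k<14
4*11*14=616


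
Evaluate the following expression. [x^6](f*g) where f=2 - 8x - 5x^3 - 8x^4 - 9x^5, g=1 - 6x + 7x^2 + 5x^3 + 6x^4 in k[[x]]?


[x^6] = sum a_i*b_j, i+j=6
  -5*5=-25
  -8*7=-56
  -9*-6=54
Sum=-27


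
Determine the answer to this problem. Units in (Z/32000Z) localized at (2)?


Local ring = Z/256Z.
phi(256) = 2^7*(2-1) = 128


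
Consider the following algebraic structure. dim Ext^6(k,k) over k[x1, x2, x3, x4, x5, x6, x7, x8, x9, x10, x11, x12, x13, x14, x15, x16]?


C(n,i)=C(16,6)=8008


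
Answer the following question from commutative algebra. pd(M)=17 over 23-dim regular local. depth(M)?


pd+depth=depth(R)=23
depth=23-17=6


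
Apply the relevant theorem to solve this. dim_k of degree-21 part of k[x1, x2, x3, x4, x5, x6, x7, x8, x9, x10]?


C(d+n-1,n-1)=C(30,9)=14307150


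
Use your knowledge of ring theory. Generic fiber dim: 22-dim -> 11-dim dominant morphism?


dim(fiber)=dim(X)-dim(Y)=22-11=11


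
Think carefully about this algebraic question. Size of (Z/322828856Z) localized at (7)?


7-primary part: 322828856=7^9*8
Size=7^9=40353607


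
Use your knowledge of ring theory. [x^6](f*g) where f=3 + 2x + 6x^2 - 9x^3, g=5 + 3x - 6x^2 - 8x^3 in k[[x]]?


[x^6] = sum a_i*b_j, i+j=6
  -9*-8=72
Sum=72


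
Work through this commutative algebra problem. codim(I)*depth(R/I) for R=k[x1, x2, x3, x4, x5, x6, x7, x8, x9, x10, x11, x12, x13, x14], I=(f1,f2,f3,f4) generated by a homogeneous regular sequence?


codim=4, depth=dim(R/I)=14-4=10
Product=4*10=40


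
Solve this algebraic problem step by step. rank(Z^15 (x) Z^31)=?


rank(M(x)N) = rank(M)*rank(N)
15*31 = 465


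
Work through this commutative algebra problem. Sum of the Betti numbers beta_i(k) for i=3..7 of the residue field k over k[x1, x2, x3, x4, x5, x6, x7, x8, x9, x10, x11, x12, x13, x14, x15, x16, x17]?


Koszul resolution: beta_i(k)=C(n,i), n=17
C(17,3)=680, C(17,4)=2380, C(17,5)=6188, C(17,6)=12376, C(17,7)=19448
Sum=41072


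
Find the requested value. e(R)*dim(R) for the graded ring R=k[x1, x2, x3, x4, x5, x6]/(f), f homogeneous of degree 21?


e(R)=deg(f)=21, dim(R)=6-1=5
e*dim=21*5=105


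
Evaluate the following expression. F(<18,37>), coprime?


gcd(18,37)=1 => F=ab-a-b=18*37-18-37=666-55=611


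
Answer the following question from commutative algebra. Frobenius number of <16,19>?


gcd(16,19)=1 => F=ab-a-b=16*19-16-19=304-35=269


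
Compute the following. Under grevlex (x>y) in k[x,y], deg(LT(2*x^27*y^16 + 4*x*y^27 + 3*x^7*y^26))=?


LT: 2*x^27*y^16
deg_x=27, deg_y=16
Total=27+16=43


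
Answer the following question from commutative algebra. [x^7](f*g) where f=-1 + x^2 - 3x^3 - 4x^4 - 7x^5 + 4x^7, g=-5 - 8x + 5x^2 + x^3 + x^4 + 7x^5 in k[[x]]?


[x^7] = sum a_i*b_j, i+j=7
  1*7=7
  -3*1=-3
  -4*1=-4
  -7*5=-35
  4*-5=-20
Sum=-55


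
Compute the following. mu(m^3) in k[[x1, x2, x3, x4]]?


C(n+d-1,d)=C(6,3)=20


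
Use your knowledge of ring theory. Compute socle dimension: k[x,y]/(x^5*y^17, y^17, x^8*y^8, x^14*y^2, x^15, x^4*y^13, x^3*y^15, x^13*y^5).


Socle = ann(m) = span of standard monomials u with x*u, y*u in I (staircase corners).
Redundant generators: x^5*y^17
Minimal generators: x^15, x^14*y^2, x^13*y^5, x^8*y^8, x^4*y^13, x^3*y^15, y^17
Corners: x^2y^16, x^3y^14, x^7y^12, x^12y^7, x^13y^4, x^14y
Socle dim=6


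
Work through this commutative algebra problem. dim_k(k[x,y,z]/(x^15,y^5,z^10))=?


Basis: x^iy^jz^k, i<15,j<5,k<10
15*5*10=750


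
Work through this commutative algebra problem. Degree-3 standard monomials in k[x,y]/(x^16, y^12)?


k[x,y], I = (x^16, y^12), d = 3
Need i < 16 and d-i < 12.
Range: 0 <= i <= 3.
H(3) = 4


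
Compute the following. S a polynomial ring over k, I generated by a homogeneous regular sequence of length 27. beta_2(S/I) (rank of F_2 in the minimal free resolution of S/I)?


Regular sequence => Koszul complex is the minimal free resolution.
Syz_1 minimally generated by Koszul relations f_i*e_j - f_j*e_i (i<j): mu(Syz_1) = beta_2 = C(m,2) = m(m-1)/2
m=27
27*26/2 = 351


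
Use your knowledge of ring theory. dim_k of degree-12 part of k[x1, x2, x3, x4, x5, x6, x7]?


C(d+n-1,n-1)=C(18,6)=18564


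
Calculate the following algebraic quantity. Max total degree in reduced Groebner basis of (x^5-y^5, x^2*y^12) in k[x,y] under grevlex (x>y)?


LT(f1)=x^5, LT(f2)=x^2y^12, lcm=x^5y^12
S(f1,f2) = y^12*f1 - x^3*f2 = -y^17
Reduced GB = {f1, f2, y^17}; degrees 5, 14, 17
Max = 17


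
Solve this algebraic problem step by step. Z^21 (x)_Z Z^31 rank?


rank(M(x)N) = rank(M)*rank(N)
21*31 = 651


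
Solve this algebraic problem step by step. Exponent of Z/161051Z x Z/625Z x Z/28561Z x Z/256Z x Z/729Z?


Exponent = lcm of the cyclic orders; pairwise coprime => product.
11^5*5^4*13^4*2^8*3^6=161051*625*28561*256*729=536518060547040000


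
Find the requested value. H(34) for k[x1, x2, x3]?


C(d+n-1,n-1)=C(36,2)=630


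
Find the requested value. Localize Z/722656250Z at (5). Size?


5-primary part: 722656250=5^10*74
Size=5^10=9765625


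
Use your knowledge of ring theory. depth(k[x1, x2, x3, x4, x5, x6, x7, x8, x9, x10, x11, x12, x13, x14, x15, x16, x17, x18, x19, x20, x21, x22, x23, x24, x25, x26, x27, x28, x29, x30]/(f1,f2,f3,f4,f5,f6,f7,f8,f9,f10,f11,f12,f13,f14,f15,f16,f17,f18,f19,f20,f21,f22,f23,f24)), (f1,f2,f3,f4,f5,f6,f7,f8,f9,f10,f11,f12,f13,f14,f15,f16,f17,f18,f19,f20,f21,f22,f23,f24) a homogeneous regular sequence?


depth(R)=30
depth(R/I)=30-24=6


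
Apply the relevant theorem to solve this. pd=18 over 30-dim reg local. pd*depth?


pd+depth=30
depth=30-18=12
pd*depth=18*12=216


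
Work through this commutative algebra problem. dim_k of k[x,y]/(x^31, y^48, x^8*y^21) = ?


k[x,y]/I, I = (x^31, y^48, x^8*y^21)
Rect: 31x48=1488. Corner: (31-8)x(48-21)=621.
dim = 1488-621 = 867


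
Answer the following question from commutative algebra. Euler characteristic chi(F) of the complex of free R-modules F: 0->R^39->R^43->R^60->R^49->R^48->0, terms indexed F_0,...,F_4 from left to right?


chi = sum (-1)^i * rank:
(-1)^0*39=39
(-1)^1*43=-43
(-1)^2*60=60
(-1)^3*49=-49
(-1)^4*48=48
chi=55


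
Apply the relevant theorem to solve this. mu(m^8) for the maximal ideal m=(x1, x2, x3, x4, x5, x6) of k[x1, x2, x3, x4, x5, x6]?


Graded Nakayama: mu(m^d) = dim_k (m^d/m^(d+1)) = #degree-8 monomials in 6 vars
C(n+d-1,d)=C(13,8)=1287


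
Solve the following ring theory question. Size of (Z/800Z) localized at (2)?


2-primary part: 800=2^5*25
Size=2^5=32


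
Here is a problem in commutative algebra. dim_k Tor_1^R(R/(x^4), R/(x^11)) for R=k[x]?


Tor_1(R/I,R/J)=(I cap J)/IJ=(x^11)/(x^15)
dim=15-11=min(4,11)=4


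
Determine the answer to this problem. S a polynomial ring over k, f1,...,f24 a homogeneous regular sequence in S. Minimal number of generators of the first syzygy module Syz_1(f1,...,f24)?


Regular sequence => Koszul complex is the minimal free resolution.
Syz_1 minimally generated by Koszul relations f_i*e_j - f_j*e_i (i<j): mu(Syz_1) = beta_2 = C(m,2) = m(m-1)/2
m=24
24*23/2 = 276


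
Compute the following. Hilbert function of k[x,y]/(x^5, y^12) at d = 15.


k[x,y], I = (x^5, y^12), d = 15
Need i < 5 and d-i < 12.
Range: 4 <= i <= 4.
H(15) = 1


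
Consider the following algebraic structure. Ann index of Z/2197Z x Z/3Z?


Exponent = lcm of the cyclic orders; pairwise coprime => product.
13^3*3^1=2197*3=6591


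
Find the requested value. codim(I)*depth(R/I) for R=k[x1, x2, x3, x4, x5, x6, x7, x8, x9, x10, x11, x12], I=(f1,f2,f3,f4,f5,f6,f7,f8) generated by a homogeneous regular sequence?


codim=8, depth=dim(R/I)=12-8=4
Product=8*4=32


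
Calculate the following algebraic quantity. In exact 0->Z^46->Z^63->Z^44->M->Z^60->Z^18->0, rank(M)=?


Alt sum=0:
(-1)^0*46 + (-1)^1*63 + (-1)^2*44 + (-1)^3*? + (-1)^4*60 + (-1)^5*18=0
rank(M)=69


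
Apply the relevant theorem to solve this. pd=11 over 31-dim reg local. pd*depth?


pd+depth=31
depth=31-11=20
pd*depth=11*20=220


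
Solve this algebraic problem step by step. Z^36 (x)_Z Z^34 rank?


rank(M(x)N) = rank(M)*rank(N)
36*34 = 1224


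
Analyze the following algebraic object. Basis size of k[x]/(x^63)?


Basis: 1,x,...,x^62
dim=63


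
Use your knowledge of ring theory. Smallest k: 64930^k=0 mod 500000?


64930^k mod 500000:
k=1: 64930
k=2: 404900
k=3: 157000
k=4: 10000
k=5: 300000
k=6: 0
First zero at k = 6


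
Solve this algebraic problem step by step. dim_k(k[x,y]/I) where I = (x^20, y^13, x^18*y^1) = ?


k[x,y]/I, I = (x^20, y^13, x^18*y^1)
Rect: 20x13=260. Corner: (20-18)x(13-1)=24.
dim = 260-24 = 236


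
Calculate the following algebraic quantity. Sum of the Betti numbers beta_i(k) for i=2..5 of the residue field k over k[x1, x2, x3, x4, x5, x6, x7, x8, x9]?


Koszul resolution: beta_i(k)=C(n,i), n=9
C(9,2)=36, C(9,3)=84, C(9,4)=126, C(9,5)=126
Sum=372


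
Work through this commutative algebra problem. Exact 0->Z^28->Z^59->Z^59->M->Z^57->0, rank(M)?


Alt sum=0:
(-1)^0*28 + (-1)^1*59 + (-1)^2*59 + (-1)^3*? + (-1)^4*57=0
rank(M)=85


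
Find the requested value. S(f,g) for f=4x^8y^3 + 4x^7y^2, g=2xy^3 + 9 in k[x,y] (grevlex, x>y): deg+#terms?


LT(f)=4x^8y^3, LT(g)=2xy^3
lcm(LM)=x^8y^3
S(f,g) (scaled by 8 to clear denominators) = 2*f - 4x^7*g = 8x^7y^2 - 36x^7
2 terms, deg 9.
9+2=11


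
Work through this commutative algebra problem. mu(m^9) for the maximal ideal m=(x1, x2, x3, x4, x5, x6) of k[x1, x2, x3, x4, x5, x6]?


Graded Nakayama: mu(m^d) = dim_k (m^d/m^(d+1)) = #degree-9 monomials in 6 vars
C(n+d-1,d)=C(14,9)=2002


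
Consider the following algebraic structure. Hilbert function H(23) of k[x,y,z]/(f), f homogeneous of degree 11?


C(25,2)-C(14,2)=300-91=209


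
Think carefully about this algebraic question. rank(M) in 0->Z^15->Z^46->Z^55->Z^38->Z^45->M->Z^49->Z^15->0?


Alt sum=0:
(-1)^0*15 + (-1)^1*46 + (-1)^2*55 + (-1)^3*38 + (-1)^4*45 + (-1)^5*? + (-1)^6*49 + (-1)^7*15=0
rank(M)=65
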